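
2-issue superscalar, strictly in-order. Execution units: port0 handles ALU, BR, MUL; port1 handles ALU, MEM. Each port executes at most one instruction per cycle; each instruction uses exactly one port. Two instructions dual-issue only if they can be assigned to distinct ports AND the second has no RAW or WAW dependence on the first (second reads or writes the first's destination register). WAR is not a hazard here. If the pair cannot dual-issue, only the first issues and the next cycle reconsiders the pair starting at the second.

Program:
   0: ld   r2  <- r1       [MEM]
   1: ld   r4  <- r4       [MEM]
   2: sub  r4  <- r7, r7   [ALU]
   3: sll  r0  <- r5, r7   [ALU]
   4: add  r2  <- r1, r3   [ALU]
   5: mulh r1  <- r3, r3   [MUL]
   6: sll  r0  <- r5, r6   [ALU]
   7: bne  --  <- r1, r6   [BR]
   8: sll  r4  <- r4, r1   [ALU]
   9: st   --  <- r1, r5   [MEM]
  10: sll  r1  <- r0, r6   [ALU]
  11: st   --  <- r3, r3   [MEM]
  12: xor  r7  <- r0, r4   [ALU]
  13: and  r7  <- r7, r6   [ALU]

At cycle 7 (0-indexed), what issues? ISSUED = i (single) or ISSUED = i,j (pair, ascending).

ISSUED = 12

c0: i0 ld  no-port MEM/MEM
c1: i1 ld  WAW r4
c2: i2&i3 sub+sll  pair
c3: i4&i5 add+mulh  pair
c4: i6&i7 sll+bne  pair
c5: i8&i9 sll+st  pair
c6: i10&i11 sll+st  pair
c7: i12 xor  RAW+WAW r7
c8: i13 and  tail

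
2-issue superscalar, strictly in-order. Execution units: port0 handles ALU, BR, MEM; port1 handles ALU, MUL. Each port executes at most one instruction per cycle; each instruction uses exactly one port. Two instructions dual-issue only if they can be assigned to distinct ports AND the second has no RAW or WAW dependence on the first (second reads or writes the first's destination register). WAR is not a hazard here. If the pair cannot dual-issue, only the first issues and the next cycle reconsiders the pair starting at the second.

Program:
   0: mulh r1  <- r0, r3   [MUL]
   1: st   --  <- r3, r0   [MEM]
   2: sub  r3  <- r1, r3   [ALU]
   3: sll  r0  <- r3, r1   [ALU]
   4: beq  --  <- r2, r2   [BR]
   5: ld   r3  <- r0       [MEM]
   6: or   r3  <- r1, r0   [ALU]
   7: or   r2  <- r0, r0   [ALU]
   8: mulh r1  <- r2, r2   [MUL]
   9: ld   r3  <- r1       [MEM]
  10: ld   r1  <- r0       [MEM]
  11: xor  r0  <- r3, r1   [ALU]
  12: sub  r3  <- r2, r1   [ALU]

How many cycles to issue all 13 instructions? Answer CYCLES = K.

CYCLES = 9

  cy0 -> i0+i1 (mulh.MUL;st.MEM) dual
  cy1 -> i2 (sub.ALU) RAW r3
  cy2 -> i3+i4 (sll.ALU;beq.BR) dual
  cy3 -> i5 (ld.MEM) WAW r3
  cy4 -> i6+i7 (or.ALU;or.ALU) dual
  cy5 -> i8 (mulh.MUL) RAW r1
  cy6 -> i9 (ld.MEM) no-port MEM/MEM
  cy7 -> i10 (ld.MEM) RAW r1
  cy8 -> i11+i12 (xor.ALU;sub.ALU) dual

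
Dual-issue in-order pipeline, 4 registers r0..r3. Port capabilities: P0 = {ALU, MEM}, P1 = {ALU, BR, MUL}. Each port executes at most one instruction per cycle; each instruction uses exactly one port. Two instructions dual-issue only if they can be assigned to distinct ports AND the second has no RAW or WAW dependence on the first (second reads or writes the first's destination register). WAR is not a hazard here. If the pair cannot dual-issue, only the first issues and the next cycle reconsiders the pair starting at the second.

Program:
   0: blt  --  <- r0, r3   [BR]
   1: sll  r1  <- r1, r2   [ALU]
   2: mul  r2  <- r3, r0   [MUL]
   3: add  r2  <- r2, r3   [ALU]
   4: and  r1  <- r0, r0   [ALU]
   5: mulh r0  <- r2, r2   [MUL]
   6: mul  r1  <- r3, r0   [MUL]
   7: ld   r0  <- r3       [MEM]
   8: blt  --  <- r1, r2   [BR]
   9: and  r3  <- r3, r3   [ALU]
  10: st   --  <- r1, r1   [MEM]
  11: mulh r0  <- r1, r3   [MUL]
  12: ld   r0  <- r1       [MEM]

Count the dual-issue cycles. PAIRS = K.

  cy0 -> i0/i1 (blt.BR sll.ALU) pair
  cy1 -> i2 (mul.MUL) RAW+WAW r2
  cy2 -> i3/i4 (add.ALU and.ALU) pair
  cy3 -> i5 (mulh.MUL) no-port MUL/MUL
  cy4 -> i6/i7 (mul.MUL ld.MEM) pair
  cy5 -> i8/i9 (blt.BR and.ALU) pair
  cy6 -> i10/i11 (st.MEM mulh.MUL) pair
  cy7 -> i12 (ld.MEM) tail

PAIRS = 5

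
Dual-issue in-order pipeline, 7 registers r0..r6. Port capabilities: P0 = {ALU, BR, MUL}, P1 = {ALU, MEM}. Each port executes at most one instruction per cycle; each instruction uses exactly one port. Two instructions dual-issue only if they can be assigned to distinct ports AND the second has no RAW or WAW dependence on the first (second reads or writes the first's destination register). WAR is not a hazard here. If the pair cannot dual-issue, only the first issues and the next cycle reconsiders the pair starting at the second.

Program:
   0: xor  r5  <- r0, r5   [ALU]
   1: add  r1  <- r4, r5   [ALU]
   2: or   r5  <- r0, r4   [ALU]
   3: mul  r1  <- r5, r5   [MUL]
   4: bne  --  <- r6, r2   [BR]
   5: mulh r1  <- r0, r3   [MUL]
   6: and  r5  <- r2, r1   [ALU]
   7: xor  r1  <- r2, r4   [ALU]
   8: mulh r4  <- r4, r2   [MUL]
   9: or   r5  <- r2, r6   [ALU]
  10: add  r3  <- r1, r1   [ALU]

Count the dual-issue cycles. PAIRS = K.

[0] i0  xor.ALU  -- RAW r5
[1] i1+i2  add.ALU+or.ALU  -- dual
[2] i3  mul.MUL  -- no-port MUL/BR
[3] i4  bne.BR  -- no-port BR/MUL
[4] i5  mulh.MUL  -- RAW r1
[5] i6+i7  and.ALU+xor.ALU  -- dual
[6] i8+i9  mulh.MUL+or.ALU  -- dual
[7] i10  add.ALU  -- tail

PAIRS = 3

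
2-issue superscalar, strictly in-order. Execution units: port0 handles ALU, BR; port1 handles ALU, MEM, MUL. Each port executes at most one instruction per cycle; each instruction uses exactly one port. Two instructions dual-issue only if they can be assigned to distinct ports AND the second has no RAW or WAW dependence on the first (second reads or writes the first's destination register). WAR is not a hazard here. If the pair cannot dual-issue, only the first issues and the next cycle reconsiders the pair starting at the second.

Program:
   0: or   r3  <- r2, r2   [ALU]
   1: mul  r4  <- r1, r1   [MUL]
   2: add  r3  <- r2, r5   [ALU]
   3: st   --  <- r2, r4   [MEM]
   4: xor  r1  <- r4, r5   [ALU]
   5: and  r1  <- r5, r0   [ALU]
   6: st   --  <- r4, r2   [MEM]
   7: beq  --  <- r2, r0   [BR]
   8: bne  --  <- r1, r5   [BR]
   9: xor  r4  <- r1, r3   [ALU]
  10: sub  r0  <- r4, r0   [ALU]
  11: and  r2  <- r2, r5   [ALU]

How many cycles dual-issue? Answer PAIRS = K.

[0] i0+i1  or+mul  -- 2-wide
[1] i2+i3  add+st  -- 2-wide
[2] i4  xor  -- WAW r1
[3] i5+i6  and+st  -- 2-wide
[4] i7  beq  -- no-port BR/BR
[5] i8+i9  bne+xor  -- 2-wide
[6] i10+i11  sub+and  -- 2-wide

PAIRS = 5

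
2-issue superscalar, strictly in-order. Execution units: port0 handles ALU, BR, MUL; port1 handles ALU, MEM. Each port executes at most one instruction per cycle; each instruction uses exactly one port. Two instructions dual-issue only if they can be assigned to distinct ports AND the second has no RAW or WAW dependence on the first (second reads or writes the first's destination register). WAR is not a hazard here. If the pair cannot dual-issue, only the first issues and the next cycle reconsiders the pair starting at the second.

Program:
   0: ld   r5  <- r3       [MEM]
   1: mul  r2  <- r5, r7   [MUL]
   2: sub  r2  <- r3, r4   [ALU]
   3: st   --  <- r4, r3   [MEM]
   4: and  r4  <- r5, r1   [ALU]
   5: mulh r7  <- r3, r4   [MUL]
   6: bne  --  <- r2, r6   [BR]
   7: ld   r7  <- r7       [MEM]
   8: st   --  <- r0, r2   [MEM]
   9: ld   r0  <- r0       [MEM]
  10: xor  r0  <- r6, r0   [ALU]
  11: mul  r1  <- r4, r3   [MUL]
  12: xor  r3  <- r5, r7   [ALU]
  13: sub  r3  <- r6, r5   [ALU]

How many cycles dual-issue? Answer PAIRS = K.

PAIRS = 3

c0: i0 ld  RAW r5
c1: i1 mul  WAW r2
c2: i2,i3 sub;st  2-wide
c3: i4 and  RAW r4
c4: i5 mulh  no-port MUL/BR
c5: i6,i7 bne;ld  2-wide
c6: i8 st  no-port MEM/MEM
c7: i9 ld  RAW+WAW r0
c8: i10,i11 xor;mul  2-wide
c9: i12 xor  WAW r3
c10: i13 sub  tail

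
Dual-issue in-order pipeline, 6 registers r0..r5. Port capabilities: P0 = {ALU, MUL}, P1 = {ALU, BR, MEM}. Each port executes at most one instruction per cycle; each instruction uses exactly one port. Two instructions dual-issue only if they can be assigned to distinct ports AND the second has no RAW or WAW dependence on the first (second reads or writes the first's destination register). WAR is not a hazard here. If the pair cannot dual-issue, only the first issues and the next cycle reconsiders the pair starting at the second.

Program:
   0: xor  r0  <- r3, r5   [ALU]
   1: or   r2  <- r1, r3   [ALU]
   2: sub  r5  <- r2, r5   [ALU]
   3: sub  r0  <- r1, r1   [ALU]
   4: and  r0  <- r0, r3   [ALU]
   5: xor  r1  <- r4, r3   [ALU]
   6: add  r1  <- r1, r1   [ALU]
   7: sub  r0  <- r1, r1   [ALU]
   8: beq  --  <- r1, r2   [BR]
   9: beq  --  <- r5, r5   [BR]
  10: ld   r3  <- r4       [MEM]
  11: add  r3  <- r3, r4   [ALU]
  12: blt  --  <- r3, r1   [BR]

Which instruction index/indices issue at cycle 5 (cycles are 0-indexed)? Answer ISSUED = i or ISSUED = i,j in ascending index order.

ISSUED = 9

[0] i0/i1  xor/or  -- dual
[1] i2/i3  sub/sub  -- dual
[2] i4/i5  and/xor  -- dual
[3] i6  add  -- RAW r1
[4] i7/i8  sub/beq  -- dual
[5] i9  beq  -- no-port BR/MEM
[6] i10  ld  -- RAW+WAW r3
[7] i11  add  -- RAW r3
[8] i12  blt  -- tail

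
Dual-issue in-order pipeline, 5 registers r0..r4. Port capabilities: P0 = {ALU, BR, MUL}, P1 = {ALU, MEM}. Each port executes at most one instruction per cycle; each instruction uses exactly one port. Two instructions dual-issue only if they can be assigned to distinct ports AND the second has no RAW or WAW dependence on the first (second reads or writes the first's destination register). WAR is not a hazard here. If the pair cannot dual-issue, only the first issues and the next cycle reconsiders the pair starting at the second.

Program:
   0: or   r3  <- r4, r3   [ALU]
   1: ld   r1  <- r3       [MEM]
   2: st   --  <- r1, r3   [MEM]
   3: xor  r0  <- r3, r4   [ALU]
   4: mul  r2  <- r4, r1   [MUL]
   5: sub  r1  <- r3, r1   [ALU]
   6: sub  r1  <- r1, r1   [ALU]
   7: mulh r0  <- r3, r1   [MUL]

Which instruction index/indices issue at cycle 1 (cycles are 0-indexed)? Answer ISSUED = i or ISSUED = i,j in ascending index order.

t=0 i0:or.ALU ; RAW r3
t=1 i1:ld.MEM ; no-port MEM/MEM
t=2 i2&i3:st.MEM;xor.ALU ; dual
t=3 i4&i5:mul.MUL;sub.ALU ; dual
t=4 i6:sub.ALU ; RAW r1
t=5 i7:mulh.MUL ; tail

ISSUED = 1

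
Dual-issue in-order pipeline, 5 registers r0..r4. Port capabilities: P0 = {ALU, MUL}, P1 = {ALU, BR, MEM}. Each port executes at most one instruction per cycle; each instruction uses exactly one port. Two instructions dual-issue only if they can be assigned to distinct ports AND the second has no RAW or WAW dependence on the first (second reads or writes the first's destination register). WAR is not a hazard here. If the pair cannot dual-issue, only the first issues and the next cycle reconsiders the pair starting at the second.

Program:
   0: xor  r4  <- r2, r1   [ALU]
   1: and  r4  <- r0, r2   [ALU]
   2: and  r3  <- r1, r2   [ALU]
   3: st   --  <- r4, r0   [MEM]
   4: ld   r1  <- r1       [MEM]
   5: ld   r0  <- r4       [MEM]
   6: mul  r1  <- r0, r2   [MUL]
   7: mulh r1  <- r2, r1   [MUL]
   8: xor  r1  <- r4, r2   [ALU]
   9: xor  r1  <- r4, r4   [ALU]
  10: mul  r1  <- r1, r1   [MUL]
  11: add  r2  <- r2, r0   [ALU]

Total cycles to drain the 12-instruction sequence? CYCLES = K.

CYCLES = 10

  cy0 -> i0 (xor.ALU) WAW r4
  cy1 -> i1/i2 (and.ALU;and.ALU) 2-wide
  cy2 -> i3 (st.MEM) no-port MEM/MEM
  cy3 -> i4 (ld.MEM) no-port MEM/MEM
  cy4 -> i5 (ld.MEM) RAW r0
  cy5 -> i6 (mul.MUL) no-port MUL/MUL
  cy6 -> i7 (mulh.MUL) WAW r1
  cy7 -> i8 (xor.ALU) WAW r1
  cy8 -> i9 (xor.ALU) RAW+WAW r1
  cy9 -> i10/i11 (mul.MUL;add.ALU) 2-wide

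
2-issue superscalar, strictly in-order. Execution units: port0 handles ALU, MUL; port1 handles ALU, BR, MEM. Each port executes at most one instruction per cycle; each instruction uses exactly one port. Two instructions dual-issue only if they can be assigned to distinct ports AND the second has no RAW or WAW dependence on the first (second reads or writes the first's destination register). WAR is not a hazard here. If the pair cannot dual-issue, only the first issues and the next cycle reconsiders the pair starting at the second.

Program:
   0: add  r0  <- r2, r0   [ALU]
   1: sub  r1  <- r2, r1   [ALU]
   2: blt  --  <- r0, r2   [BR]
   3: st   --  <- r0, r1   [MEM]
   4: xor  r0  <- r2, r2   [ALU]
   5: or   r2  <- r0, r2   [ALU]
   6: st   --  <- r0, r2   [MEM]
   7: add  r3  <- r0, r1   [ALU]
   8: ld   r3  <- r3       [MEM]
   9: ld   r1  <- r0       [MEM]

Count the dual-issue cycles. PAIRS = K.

PAIRS = 3

[0] i0+i1  add.ALU+sub.ALU  -- dual
[1] i2  blt.BR  -- no-port BR/MEM
[2] i3+i4  st.MEM+xor.ALU  -- dual
[3] i5  or.ALU  -- RAW r2
[4] i6+i7  st.MEM+add.ALU  -- dual
[5] i8  ld.MEM  -- no-port MEM/MEM
[6] i9  ld.MEM  -- tail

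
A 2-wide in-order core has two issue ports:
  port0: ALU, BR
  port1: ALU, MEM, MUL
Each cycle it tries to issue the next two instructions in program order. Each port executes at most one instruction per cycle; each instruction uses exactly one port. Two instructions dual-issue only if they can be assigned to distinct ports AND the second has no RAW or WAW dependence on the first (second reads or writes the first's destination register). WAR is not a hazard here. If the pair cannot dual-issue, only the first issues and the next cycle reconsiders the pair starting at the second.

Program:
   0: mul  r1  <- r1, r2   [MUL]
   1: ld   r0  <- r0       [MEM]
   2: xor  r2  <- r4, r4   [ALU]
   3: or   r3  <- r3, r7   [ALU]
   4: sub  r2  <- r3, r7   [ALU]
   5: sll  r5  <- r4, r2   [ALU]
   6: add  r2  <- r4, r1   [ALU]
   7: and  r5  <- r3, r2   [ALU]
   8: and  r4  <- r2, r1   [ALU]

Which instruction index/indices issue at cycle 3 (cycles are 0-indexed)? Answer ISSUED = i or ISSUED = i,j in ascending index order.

ISSUED = 4

#0 head=0: mul.MUL i0 no-port MUL/MEM
#1 head=1: ld.MEM/xor.ALU i1/i2 2-wide
#2 head=3: or.ALU i3 RAW r3
#3 head=4: sub.ALU i4 RAW r2
#4 head=5: sll.ALU/add.ALU i5/i6 2-wide
#5 head=7: and.ALU/and.ALU i7/i8 2-wide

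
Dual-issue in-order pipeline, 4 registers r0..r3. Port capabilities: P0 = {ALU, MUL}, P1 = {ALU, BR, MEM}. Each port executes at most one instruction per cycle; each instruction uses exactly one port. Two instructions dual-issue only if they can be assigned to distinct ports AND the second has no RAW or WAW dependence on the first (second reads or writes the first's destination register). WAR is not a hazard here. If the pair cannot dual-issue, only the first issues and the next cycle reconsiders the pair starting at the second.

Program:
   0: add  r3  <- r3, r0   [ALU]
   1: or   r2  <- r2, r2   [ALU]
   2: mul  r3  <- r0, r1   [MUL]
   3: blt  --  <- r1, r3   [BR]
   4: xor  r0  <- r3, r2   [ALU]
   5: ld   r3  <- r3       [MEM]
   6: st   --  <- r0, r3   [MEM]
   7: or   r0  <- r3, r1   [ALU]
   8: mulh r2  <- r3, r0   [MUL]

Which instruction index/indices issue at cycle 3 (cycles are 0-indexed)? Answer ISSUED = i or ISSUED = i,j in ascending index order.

ISSUED = 5

0. add.ALU/or.ALU @i0,i1  | 2-wide
1. mul.MUL @i2  | RAW r3
2. blt.BR/xor.ALU @i3,i4  | 2-wide
3. ld.MEM @i5  | no-port MEM/MEM
4. st.MEM/or.ALU @i6,i7  | 2-wide
5. mulh.MUL @i8  | tail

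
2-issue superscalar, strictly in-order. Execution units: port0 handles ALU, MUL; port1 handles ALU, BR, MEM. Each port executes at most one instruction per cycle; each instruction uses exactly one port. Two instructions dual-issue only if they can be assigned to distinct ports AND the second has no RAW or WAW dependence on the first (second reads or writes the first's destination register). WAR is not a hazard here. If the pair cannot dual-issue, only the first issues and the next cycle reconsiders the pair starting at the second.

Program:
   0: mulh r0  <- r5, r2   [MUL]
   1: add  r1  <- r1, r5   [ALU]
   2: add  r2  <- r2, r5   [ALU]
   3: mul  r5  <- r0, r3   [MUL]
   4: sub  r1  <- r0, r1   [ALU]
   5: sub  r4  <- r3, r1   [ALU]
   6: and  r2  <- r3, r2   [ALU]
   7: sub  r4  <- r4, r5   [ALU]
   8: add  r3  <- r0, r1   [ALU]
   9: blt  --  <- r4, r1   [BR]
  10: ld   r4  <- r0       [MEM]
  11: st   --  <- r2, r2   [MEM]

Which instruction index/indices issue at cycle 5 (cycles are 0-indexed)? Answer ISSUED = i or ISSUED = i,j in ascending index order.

ISSUED = 9

0. mulh.MUL add.ALU @i0/i1  | 2-wide
1. add.ALU mul.MUL @i2/i3  | 2-wide
2. sub.ALU @i4  | RAW r1
3. sub.ALU and.ALU @i5/i6  | 2-wide
4. sub.ALU add.ALU @i7/i8  | 2-wide
5. blt.BR @i9  | no-port BR/MEM
6. ld.MEM @i10  | no-port MEM/MEM
7. st.MEM @i11  | tail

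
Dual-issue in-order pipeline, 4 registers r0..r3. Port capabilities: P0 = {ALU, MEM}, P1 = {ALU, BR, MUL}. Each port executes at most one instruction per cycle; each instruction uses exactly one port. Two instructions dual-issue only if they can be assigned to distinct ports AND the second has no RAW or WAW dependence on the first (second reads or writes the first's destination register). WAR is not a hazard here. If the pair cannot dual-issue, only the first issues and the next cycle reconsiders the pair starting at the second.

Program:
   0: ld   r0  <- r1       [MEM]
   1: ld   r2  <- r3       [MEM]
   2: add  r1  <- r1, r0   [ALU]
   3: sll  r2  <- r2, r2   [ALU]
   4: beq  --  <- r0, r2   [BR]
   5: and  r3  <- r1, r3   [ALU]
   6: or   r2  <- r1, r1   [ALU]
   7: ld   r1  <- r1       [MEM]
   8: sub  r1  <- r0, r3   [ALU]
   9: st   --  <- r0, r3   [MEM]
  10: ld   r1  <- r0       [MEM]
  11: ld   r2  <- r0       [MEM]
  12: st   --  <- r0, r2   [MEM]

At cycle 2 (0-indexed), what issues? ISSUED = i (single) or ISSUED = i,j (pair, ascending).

ISSUED = 3

t=0 i0:ld ; no-port MEM/MEM
t=1 i1,i2:ld+add ; pair
t=2 i3:sll ; RAW r2
t=3 i4,i5:beq+and ; pair
t=4 i6,i7:or+ld ; pair
t=5 i8,i9:sub+st ; pair
t=6 i10:ld ; no-port MEM/MEM
t=7 i11:ld ; no-port MEM/MEM
t=8 i12:st ; tail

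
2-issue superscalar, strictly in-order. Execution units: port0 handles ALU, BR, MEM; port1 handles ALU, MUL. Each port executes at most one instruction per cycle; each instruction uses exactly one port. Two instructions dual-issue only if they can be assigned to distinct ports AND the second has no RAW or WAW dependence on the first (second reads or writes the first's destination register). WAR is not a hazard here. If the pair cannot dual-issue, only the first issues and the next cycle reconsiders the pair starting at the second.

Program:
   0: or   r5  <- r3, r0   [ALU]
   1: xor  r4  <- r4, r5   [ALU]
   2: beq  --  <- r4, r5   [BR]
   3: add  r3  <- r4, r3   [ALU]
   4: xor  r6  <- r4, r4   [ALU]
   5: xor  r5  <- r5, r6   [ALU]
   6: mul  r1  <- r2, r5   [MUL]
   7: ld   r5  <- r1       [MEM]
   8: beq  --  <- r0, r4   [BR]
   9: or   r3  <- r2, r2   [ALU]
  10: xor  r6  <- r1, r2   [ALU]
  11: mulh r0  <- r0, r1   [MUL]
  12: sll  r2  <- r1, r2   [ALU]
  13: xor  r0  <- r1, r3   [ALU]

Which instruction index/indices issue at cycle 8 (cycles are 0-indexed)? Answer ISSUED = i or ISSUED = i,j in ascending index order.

ISSUED = 10,11

0. or.ALU @i0  | RAW r5
1. xor.ALU @i1  | RAW r4
2. beq.BR/add.ALU @i2/i3  | dual
3. xor.ALU @i4  | RAW r6
4. xor.ALU @i5  | RAW r5
5. mul.MUL @i6  | RAW r1
6. ld.MEM @i7  | no-port MEM/BR
7. beq.BR/or.ALU @i8/i9  | dual
8. xor.ALU/mulh.MUL @i10/i11  | dual
9. sll.ALU/xor.ALU @i12/i13  | dual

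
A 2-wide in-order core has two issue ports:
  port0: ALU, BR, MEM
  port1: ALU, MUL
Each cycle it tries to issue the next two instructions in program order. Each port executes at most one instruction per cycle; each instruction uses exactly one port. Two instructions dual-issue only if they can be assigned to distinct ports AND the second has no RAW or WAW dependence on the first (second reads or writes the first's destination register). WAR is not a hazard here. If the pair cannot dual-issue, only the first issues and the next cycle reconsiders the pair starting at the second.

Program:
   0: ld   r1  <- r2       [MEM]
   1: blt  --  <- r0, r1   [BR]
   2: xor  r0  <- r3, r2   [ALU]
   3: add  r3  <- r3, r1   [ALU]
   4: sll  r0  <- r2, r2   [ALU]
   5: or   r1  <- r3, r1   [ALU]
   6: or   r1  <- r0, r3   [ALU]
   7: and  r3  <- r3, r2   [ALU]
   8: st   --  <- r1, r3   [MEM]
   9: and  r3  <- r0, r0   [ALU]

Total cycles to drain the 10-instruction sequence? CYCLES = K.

#0 head=0: ld.MEM i0 no-port MEM/BR
#1 head=1: blt.BR+xor.ALU i1/i2 2-wide
#2 head=3: add.ALU+sll.ALU i3/i4 2-wide
#3 head=5: or.ALU i5 WAW r1
#4 head=6: or.ALU+and.ALU i6/i7 2-wide
#5 head=8: st.MEM+and.ALU i8/i9 2-wide

CYCLES = 6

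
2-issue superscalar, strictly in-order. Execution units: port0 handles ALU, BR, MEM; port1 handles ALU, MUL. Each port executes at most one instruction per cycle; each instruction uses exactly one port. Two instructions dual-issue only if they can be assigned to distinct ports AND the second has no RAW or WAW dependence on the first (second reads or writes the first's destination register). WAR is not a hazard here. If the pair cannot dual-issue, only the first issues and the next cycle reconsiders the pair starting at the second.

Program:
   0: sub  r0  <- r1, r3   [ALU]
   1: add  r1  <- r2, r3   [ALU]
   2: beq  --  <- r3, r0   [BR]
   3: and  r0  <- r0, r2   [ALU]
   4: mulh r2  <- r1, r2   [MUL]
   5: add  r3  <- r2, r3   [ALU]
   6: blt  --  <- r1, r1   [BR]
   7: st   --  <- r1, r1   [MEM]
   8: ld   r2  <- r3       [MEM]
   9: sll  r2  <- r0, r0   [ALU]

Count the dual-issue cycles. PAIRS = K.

t=0 i0/i1:sub/add ; pair
t=1 i2/i3:beq/and ; pair
t=2 i4:mulh ; RAW r2
t=3 i5/i6:add/blt ; pair
t=4 i7:st ; no-port MEM/MEM
t=5 i8:ld ; WAW r2
t=6 i9:sll ; tail

PAIRS = 3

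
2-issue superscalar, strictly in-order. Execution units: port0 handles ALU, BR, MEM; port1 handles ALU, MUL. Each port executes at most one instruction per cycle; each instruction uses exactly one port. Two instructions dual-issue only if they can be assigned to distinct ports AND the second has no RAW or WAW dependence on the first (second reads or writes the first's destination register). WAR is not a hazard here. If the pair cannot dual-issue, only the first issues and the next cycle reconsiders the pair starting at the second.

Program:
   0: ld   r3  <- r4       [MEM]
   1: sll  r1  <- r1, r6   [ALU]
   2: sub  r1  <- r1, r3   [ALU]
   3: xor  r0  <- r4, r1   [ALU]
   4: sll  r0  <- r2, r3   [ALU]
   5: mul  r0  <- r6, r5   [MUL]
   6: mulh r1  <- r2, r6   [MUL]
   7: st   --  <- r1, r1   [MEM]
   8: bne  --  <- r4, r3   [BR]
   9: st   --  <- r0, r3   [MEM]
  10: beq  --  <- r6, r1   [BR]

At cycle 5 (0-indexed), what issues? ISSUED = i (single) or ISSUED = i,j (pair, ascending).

  cy0 -> i0+i1 (ld.MEM/sll.ALU) pair
  cy1 -> i2 (sub.ALU) RAW r1
  cy2 -> i3 (xor.ALU) WAW r0
  cy3 -> i4 (sll.ALU) WAW r0
  cy4 -> i5 (mul.MUL) no-port MUL/MUL
  cy5 -> i6 (mulh.MUL) RAW r1
  cy6 -> i7 (st.MEM) no-port MEM/BR
  cy7 -> i8 (bne.BR) no-port BR/MEM
  cy8 -> i9 (st.MEM) no-port MEM/BR
  cy9 -> i10 (beq.BR) tail

ISSUED = 6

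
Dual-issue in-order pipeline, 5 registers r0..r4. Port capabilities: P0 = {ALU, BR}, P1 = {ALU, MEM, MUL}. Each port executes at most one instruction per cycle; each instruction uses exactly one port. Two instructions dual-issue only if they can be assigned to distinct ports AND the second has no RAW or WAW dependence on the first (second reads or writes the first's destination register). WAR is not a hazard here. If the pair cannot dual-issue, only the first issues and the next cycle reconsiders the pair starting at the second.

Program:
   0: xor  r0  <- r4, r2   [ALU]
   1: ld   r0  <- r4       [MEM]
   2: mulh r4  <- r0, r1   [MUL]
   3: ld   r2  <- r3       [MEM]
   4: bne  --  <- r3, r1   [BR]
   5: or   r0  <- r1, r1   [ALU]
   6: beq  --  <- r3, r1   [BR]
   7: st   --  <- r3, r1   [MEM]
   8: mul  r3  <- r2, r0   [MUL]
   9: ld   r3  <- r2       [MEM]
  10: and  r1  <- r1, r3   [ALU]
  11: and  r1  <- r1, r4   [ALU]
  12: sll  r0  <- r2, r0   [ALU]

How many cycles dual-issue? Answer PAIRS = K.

t=0 i0:xor ; WAW r0
t=1 i1:ld ; no-port MEM/MUL
t=2 i2:mulh ; no-port MUL/MEM
t=3 i3&i4:ld+bne ; pair
t=4 i5&i6:or+beq ; pair
t=5 i7:st ; no-port MEM/MUL
t=6 i8:mul ; no-port MUL/MEM
t=7 i9:ld ; RAW r3
t=8 i10:and ; RAW+WAW r1
t=9 i11&i12:and+sll ; pair

PAIRS = 3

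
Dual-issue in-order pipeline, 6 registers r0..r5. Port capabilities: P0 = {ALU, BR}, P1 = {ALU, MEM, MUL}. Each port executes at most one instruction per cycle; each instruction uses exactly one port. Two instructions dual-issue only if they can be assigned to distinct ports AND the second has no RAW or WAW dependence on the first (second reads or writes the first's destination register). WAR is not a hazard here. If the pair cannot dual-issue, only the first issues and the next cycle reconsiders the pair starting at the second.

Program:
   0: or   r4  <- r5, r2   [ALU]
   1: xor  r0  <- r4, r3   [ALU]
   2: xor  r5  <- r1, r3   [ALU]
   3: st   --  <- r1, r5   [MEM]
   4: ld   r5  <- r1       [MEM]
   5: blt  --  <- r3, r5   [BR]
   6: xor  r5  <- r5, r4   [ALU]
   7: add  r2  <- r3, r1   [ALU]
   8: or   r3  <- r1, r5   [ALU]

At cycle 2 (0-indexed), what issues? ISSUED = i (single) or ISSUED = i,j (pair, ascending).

  cy0 -> i0 (or.ALU) RAW r4
  cy1 -> i1,i2 (xor.ALU xor.ALU) pair
  cy2 -> i3 (st.MEM) no-port MEM/MEM
  cy3 -> i4 (ld.MEM) RAW r5
  cy4 -> i5,i6 (blt.BR xor.ALU) pair
  cy5 -> i7,i8 (add.ALU or.ALU) pair

ISSUED = 3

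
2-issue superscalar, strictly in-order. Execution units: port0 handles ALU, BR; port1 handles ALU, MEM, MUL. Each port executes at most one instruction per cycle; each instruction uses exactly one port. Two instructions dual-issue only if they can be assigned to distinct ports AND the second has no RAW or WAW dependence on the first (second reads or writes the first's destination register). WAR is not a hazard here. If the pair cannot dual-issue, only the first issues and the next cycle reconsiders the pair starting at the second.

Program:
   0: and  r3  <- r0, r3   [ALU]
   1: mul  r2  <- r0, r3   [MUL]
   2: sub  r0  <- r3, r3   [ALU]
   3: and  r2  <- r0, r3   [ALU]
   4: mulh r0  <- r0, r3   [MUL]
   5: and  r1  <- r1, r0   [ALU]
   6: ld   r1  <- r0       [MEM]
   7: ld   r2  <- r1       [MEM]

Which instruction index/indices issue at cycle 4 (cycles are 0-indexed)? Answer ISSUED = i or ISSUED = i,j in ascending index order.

ISSUED = 6

0. and @i0  | RAW r3
1. mul;sub @i1&i2  | dual
2. and;mulh @i3&i4  | dual
3. and @i5  | WAW r1
4. ld @i6  | no-port MEM/MEM
5. ld @i7  | tail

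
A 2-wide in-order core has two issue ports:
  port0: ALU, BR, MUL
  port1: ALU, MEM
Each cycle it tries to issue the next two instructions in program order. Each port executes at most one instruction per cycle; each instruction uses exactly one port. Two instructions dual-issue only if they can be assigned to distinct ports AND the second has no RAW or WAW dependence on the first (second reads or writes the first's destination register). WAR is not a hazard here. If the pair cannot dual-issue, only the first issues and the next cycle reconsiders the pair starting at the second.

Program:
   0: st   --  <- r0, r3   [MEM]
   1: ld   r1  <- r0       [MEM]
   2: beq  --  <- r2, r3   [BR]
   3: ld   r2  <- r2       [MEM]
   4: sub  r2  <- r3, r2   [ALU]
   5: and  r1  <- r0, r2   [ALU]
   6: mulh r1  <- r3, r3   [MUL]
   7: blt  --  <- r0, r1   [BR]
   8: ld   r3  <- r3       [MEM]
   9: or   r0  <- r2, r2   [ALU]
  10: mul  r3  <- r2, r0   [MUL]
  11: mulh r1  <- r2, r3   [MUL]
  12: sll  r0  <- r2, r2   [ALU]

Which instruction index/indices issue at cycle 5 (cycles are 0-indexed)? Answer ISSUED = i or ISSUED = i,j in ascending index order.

ISSUED = 6

  cy0 -> i0 (st.MEM) no-port MEM/MEM
  cy1 -> i1,i2 (ld.MEM beq.BR) dual
  cy2 -> i3 (ld.MEM) RAW+WAW r2
  cy3 -> i4 (sub.ALU) RAW r2
  cy4 -> i5 (and.ALU) WAW r1
  cy5 -> i6 (mulh.MUL) no-port MUL/BR
  cy6 -> i7,i8 (blt.BR ld.MEM) dual
  cy7 -> i9 (or.ALU) RAW r0
  cy8 -> i10 (mul.MUL) no-port MUL/MUL
  cy9 -> i11,i12 (mulh.MUL sll.ALU) dual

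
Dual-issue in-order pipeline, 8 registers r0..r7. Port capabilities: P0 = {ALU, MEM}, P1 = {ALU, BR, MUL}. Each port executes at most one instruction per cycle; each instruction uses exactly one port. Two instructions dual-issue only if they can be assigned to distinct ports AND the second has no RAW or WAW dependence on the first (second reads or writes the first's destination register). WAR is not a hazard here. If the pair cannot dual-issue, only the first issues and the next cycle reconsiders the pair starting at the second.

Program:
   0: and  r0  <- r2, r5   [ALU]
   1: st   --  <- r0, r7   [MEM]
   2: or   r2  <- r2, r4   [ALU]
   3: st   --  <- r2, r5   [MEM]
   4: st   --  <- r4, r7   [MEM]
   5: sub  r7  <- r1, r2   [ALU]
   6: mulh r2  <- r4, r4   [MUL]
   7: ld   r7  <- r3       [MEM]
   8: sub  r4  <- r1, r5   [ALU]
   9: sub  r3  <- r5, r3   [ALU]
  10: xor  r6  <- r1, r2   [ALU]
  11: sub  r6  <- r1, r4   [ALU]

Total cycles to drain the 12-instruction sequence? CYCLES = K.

#0 head=0: and i0 RAW r0
#1 head=1: st or i1,i2 dual
#2 head=3: st i3 no-port MEM/MEM
#3 head=4: st sub i4,i5 dual
#4 head=6: mulh ld i6,i7 dual
#5 head=8: sub sub i8,i9 dual
#6 head=10: xor i10 WAW r6
#7 head=11: sub i11 tail

CYCLES = 8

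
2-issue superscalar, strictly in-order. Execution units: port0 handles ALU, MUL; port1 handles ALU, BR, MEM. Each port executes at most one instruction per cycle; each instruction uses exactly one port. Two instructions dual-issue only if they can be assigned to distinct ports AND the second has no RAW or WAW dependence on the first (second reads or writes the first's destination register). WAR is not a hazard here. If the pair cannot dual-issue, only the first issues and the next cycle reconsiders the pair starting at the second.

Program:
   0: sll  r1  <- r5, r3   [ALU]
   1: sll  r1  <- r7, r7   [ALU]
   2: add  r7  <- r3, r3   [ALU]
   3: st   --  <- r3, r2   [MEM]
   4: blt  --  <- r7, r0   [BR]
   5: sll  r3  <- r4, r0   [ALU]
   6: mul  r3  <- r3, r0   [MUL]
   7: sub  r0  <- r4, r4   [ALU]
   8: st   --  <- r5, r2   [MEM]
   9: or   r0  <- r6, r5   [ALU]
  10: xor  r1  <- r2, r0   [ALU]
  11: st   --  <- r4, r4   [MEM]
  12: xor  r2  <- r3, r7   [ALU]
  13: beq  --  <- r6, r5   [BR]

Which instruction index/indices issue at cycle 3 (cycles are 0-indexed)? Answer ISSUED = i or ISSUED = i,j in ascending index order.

0. sll.ALU @i0  | WAW r1
1. sll.ALU+add.ALU @i1&i2  | pair
2. st.MEM @i3  | no-port MEM/BR
3. blt.BR+sll.ALU @i4&i5  | pair
4. mul.MUL+sub.ALU @i6&i7  | pair
5. st.MEM+or.ALU @i8&i9  | pair
6. xor.ALU+st.MEM @i10&i11  | pair
7. xor.ALU+beq.BR @i12&i13  | pair

ISSUED = 4,5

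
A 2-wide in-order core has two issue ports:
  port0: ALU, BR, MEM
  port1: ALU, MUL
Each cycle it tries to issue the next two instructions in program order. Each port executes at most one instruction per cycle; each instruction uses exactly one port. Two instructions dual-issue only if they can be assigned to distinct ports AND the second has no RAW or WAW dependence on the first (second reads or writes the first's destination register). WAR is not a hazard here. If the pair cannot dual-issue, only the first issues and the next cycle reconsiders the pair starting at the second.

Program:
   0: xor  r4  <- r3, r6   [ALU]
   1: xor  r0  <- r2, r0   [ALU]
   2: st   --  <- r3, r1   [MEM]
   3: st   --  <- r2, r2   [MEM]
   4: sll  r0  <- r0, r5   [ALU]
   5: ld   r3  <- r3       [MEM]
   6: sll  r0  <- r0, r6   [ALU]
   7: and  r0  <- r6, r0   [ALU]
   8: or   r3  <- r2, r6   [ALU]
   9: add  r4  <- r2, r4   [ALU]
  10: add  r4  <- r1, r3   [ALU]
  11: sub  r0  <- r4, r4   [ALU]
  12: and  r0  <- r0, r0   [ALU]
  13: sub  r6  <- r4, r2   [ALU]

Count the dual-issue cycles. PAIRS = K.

t=0 i0&i1:xor+xor ; dual
t=1 i2:st ; no-port MEM/MEM
t=2 i3&i4:st+sll ; dual
t=3 i5&i6:ld+sll ; dual
t=4 i7&i8:and+or ; dual
t=5 i9:add ; WAW r4
t=6 i10:add ; RAW r4
t=7 i11:sub ; RAW+WAW r0
t=8 i12&i13:and+sub ; dual

PAIRS = 5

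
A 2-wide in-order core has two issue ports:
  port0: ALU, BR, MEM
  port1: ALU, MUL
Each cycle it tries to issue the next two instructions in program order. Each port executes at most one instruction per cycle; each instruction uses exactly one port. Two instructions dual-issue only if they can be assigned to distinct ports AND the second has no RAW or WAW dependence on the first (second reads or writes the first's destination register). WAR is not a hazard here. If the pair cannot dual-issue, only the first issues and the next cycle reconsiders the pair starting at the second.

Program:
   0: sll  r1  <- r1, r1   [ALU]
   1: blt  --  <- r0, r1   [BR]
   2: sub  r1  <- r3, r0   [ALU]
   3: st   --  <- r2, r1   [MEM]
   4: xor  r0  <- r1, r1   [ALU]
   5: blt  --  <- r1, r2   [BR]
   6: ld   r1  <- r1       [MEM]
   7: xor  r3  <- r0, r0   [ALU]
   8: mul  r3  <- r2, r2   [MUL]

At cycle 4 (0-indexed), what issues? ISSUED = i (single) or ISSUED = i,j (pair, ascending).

c0: i0 sll.ALU  RAW r1
c1: i1+i2 blt.BR+sub.ALU  dual
c2: i3+i4 st.MEM+xor.ALU  dual
c3: i5 blt.BR  no-port BR/MEM
c4: i6+i7 ld.MEM+xor.ALU  dual
c5: i8 mul.MUL  tail

ISSUED = 6,7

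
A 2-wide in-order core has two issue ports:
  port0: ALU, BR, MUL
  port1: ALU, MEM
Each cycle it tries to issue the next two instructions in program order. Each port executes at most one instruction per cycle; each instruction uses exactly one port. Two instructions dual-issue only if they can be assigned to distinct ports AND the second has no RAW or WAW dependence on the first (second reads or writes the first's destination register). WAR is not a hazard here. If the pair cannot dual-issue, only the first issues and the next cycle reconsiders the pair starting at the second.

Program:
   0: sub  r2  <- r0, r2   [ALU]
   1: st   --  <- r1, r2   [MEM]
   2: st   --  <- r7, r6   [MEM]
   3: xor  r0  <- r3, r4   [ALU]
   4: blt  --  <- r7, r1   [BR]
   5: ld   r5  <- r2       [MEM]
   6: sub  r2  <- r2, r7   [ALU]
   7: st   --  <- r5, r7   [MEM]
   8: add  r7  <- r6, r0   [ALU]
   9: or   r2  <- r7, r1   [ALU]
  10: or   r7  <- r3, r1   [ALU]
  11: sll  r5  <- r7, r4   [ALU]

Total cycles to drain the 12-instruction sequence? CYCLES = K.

#0 head=0: sub.ALU i0 RAW r2
#1 head=1: st.MEM i1 no-port MEM/MEM
#2 head=2: st.MEM xor.ALU i2+i3 pair
#3 head=4: blt.BR ld.MEM i4+i5 pair
#4 head=6: sub.ALU st.MEM i6+i7 pair
#5 head=8: add.ALU i8 RAW r7
#6 head=9: or.ALU or.ALU i9+i10 pair
#7 head=11: sll.ALU i11 tail

CYCLES = 8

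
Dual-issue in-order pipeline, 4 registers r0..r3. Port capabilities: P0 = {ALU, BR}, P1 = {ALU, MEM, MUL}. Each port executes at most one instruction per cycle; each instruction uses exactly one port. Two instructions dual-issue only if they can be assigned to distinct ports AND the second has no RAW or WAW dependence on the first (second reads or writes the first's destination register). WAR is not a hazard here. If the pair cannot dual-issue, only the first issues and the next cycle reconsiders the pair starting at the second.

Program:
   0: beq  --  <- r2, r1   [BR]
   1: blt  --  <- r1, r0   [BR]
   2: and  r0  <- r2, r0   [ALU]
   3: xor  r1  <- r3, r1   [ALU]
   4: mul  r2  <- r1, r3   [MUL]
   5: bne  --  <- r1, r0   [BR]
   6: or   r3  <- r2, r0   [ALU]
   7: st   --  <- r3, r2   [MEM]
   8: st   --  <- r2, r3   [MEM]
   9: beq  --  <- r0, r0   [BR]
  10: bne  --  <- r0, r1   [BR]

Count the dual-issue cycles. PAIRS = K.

PAIRS = 3

0. beq @i0  | no-port BR/BR
1. blt/and @i1,i2  | pair
2. xor @i3  | RAW r1
3. mul/bne @i4,i5  | pair
4. or @i6  | RAW r3
5. st @i7  | no-port MEM/MEM
6. st/beq @i8,i9  | pair
7. bne @i10  | tail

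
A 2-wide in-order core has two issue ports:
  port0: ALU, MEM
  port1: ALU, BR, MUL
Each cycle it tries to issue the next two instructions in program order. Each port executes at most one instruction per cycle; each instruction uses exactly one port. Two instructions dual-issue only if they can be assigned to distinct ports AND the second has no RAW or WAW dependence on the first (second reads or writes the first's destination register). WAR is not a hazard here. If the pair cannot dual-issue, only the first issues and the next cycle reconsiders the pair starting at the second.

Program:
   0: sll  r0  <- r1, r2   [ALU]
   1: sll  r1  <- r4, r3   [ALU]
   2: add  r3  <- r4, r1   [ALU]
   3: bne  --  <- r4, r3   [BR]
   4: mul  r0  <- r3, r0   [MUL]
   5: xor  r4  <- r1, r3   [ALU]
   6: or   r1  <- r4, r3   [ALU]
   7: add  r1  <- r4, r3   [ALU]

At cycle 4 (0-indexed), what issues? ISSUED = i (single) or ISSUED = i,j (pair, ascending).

c0: i0/i1 sll.ALU/sll.ALU  2-wide
c1: i2 add.ALU  RAW r3
c2: i3 bne.BR  no-port BR/MUL
c3: i4/i5 mul.MUL/xor.ALU  2-wide
c4: i6 or.ALU  WAW r1
c5: i7 add.ALU  tail

ISSUED = 6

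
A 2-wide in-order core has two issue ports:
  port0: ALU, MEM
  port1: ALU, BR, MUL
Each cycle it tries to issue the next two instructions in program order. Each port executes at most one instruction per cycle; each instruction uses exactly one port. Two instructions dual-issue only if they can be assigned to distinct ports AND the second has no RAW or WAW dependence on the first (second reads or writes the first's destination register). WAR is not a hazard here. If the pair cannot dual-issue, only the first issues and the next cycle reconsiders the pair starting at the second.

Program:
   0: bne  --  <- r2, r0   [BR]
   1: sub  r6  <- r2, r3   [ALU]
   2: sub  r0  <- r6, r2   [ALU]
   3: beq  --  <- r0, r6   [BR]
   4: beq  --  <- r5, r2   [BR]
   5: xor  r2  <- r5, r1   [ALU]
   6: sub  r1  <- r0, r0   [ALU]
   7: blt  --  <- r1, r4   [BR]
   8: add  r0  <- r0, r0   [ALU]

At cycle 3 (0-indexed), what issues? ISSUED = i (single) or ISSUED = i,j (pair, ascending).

c0: i0,i1 bne/sub  2-wide
c1: i2 sub  RAW r0
c2: i3 beq  no-port BR/BR
c3: i4,i5 beq/xor  2-wide
c4: i6 sub  RAW r1
c5: i7,i8 blt/add  2-wide

ISSUED = 4,5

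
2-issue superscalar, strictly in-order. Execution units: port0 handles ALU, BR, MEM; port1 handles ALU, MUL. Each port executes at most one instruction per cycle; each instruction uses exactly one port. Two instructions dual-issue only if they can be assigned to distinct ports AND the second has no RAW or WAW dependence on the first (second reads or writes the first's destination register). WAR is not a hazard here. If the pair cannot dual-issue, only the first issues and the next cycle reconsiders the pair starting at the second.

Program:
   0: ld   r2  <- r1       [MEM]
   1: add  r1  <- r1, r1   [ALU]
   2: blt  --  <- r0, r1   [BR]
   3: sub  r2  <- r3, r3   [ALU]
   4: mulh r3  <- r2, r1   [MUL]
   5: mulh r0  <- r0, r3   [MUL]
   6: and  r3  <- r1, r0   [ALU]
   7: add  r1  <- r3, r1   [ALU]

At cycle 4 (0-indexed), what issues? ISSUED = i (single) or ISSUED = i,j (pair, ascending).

ISSUED = 6

c0: i0/i1 ld.MEM;add.ALU  pair
c1: i2/i3 blt.BR;sub.ALU  pair
c2: i4 mulh.MUL  no-port MUL/MUL
c3: i5 mulh.MUL  RAW r0
c4: i6 and.ALU  RAW r3
c5: i7 add.ALU  tail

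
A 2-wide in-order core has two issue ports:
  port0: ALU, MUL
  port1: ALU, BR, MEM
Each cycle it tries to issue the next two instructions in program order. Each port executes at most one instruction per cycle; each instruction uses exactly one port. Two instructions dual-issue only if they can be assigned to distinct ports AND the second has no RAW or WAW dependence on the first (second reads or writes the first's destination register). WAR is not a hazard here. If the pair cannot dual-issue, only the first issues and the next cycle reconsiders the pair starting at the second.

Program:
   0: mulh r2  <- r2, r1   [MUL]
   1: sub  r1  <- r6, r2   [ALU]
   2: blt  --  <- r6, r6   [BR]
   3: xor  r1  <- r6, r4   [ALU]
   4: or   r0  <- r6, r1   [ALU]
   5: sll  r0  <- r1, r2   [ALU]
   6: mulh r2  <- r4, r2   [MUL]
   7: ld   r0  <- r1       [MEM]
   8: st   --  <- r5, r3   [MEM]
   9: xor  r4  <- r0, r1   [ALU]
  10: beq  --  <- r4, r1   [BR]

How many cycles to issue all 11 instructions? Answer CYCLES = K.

[0] i0  mulh  -- RAW r2
[1] i1,i2  sub;blt  -- 2-wide
[2] i3  xor  -- RAW r1
[3] i4  or  -- WAW r0
[4] i5,i6  sll;mulh  -- 2-wide
[5] i7  ld  -- no-port MEM/MEM
[6] i8,i9  st;xor  -- 2-wide
[7] i10  beq  -- tail

CYCLES = 8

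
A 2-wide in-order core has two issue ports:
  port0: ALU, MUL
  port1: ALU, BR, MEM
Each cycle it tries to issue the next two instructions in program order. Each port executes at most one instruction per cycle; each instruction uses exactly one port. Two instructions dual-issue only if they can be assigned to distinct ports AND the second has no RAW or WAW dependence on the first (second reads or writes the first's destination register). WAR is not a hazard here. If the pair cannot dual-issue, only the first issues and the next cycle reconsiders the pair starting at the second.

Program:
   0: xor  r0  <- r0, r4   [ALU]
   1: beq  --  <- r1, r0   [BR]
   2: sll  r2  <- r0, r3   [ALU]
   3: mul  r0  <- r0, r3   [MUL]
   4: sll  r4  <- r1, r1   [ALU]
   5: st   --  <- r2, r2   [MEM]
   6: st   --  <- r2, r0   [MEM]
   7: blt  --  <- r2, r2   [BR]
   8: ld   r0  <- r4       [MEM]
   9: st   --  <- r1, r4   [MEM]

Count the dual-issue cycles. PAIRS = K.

PAIRS = 2

c0: i0 xor.ALU  RAW r0
c1: i1/i2 beq.BR/sll.ALU  pair
c2: i3/i4 mul.MUL/sll.ALU  pair
c3: i5 st.MEM  no-port MEM/MEM
c4: i6 st.MEM  no-port MEM/BR
c5: i7 blt.BR  no-port BR/MEM
c6: i8 ld.MEM  no-port MEM/MEM
c7: i9 st.MEM  tail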